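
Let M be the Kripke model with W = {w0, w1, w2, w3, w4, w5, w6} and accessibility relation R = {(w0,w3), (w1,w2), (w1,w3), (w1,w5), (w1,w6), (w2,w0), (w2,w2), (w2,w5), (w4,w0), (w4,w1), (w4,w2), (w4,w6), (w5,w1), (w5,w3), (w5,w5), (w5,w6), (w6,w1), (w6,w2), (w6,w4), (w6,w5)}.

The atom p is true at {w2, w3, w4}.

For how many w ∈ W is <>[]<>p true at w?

6

w0: successors {w3}; []<>p there: w3:T. ✓
w1: successors {w2, w3, w5, w6}; []<>p there: w2:T, w3:T, w5:F, w6:T. ✓
w2: successors {w0, w2, w5}; []<>p there: w0:F, w2:T, w5:F. ✓
w3: no successors, so <>[]<>p fails. ✗
w4: successors {w0, w1, w2, w6}; []<>p there: w0:F, w1:F, w2:T, w6:T. ✓
w5: successors {w1, w3, w5, w6}; []<>p there: w1:F, w3:T, w5:F, w6:T. ✓
w6: successors {w1, w2, w4, w5}; []<>p there: w1:F, w2:T, w4:T, w5:F. ✓
Satisfying worlds: {w0, w1, w2, w4, w5, w6}.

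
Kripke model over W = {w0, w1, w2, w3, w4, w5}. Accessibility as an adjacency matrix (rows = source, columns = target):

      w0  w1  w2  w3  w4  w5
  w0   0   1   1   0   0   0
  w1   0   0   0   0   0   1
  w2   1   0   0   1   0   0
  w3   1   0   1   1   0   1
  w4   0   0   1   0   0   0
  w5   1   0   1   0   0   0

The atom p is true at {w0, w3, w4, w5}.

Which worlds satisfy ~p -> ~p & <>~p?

{w0, w3, w4, w5}

w0: ~p is F, ~p & <>~p is F. ✓
w1: ~p is T, ~p & <>~p is F. ✗
w2: ~p is T, ~p & <>~p is F. ✗
w3: ~p is F, ~p & <>~p is F. ✓
w4: ~p is F, ~p & <>~p is F. ✓
w5: ~p is F, ~p & <>~p is F. ✓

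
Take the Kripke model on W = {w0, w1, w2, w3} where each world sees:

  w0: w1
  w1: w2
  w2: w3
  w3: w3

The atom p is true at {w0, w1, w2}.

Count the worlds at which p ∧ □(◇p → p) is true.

3

w0: p is T, □(◇p → p) is T. ✓
w1: p is T, □(◇p → p) is T. ✓
w2: p is T, □(◇p → p) is T. ✓
w3: p is F, □(◇p → p) is T. ✗
Satisfying worlds: {w0, w1, w2}.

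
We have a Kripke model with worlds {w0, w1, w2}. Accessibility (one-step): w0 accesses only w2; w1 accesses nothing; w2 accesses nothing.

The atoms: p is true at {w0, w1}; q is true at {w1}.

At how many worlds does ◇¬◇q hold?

1

w0: successors {w2}; ¬◇q there: w2:T. ✓
w1: no successors, so ◇¬◇q fails. ✗
w2: no successors, so ◇¬◇q fails. ✗
Satisfying worlds: {w0}.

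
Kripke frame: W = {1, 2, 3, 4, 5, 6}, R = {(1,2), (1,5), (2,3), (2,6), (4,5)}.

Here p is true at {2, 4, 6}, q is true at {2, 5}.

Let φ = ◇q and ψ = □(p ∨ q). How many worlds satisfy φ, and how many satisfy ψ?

2 and 5

For ◇q:
1: successors {2, 5}; q there: 2:T, 5:T. ✓
2: successors {3, 6}; q there: 3:F, 6:F. ✗
3: no successors, so ◇q fails. ✗
4: successors {5}; q there: 5:T. ✓
5: no successors, so ◇q fails. ✗
6: no successors, so ◇q fails. ✗
— 2 worlds.
For □(p ∨ q):
1: successors {2, 5}; p ∨ q there: 2:T, 5:T. ✓
2: successors {3, 6}; p ∨ q there: 3:F, 6:T. ✗
3: no successors, so □(p ∨ q) holds vacuously. ✓
4: successors {5}; p ∨ q there: 5:T. ✓
5: no successors, so □(p ∨ q) holds vacuously. ✓
6: no successors, so □(p ∨ q) holds vacuously. ✓
— 5 worlds.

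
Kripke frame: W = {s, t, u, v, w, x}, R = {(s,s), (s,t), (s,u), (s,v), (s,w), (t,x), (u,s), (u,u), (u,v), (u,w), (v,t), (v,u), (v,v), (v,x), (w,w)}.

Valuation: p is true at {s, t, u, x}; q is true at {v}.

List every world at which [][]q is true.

s: successors {s, t, u, v, w}; []q there: s:F, t:F, u:F, v:F, w:F. ✗
t: successors {x}; []q there: x:T. ✓
u: successors {s, u, v, w}; []q there: s:F, u:F, v:F, w:F. ✗
v: successors {t, u, v, x}; []q there: t:F, u:F, v:F, x:T. ✗
w: successors {w}; []q there: w:F. ✗
x: no successors, so [][]q holds vacuously. ✓

{t, x}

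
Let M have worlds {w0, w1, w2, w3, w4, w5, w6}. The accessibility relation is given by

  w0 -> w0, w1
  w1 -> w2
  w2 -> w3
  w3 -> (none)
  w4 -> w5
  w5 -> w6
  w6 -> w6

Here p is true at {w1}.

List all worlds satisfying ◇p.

{w0}

w0: successors {w0, w1}; p there: w0:F, w1:T. ✓
w1: successors {w2}; p there: w2:F. ✗
w2: successors {w3}; p there: w3:F. ✗
w3: no successors, so ◇p fails. ✗
w4: successors {w5}; p there: w5:F. ✗
w5: successors {w6}; p there: w6:F. ✗
w6: successors {w6}; p there: w6:F. ✗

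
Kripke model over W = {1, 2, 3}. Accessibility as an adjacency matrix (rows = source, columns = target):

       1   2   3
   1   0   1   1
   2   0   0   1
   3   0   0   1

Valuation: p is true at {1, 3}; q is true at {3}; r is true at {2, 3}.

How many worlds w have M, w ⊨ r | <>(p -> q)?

3

1: r is F, <>(p -> q) is T. ✓
2: r is T, <>(p -> q) is T. ✓
3: r is T, <>(p -> q) is T. ✓
Satisfying worlds: {1, 2, 3}.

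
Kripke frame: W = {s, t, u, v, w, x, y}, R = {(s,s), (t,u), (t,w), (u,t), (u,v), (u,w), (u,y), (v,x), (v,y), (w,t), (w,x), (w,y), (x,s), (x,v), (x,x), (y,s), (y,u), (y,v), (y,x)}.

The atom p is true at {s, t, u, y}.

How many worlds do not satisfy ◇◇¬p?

s: successors {s}; ◇¬p there: s:F. ✗
t: successors {u, w}; ◇¬p there: u:T, w:T. ✓
u: successors {t, v, w, y}; ◇¬p there: t:T, v:T, w:T, y:T. ✓
v: successors {x, y}; ◇¬p there: x:T, y:T. ✓
w: successors {t, x, y}; ◇¬p there: t:T, x:T, y:T. ✓
x: successors {s, v, x}; ◇¬p there: s:F, v:T, x:T. ✓
y: successors {s, u, v, x}; ◇¬p there: s:F, u:T, v:T, x:T. ✓
Satisfying worlds: {t, u, v, w, x, y}.
So ◇◇¬p fails at the other 1 world.

1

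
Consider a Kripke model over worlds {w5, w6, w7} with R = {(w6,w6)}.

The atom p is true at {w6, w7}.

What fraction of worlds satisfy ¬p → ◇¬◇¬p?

2/3

w5: ¬p is T, ◇¬◇¬p is F. ✗
w6: ¬p is F, ◇¬◇¬p is T. ✓
w7: ¬p is F, ◇¬◇¬p is F. ✓
That's 2 of 3 worlds, so 2/3.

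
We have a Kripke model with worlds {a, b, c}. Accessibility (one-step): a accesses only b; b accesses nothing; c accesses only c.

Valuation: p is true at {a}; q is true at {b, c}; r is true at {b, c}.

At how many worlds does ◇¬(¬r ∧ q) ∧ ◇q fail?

1

a: ◇¬(¬r ∧ q) is T, ◇q is T. ✓
b: ◇¬(¬r ∧ q) is F, ◇q is F. ✗
c: ◇¬(¬r ∧ q) is T, ◇q is T. ✓
Satisfying worlds: {a, c}.
So ◇¬(¬r ∧ q) ∧ ◇q fails at the other 1 world.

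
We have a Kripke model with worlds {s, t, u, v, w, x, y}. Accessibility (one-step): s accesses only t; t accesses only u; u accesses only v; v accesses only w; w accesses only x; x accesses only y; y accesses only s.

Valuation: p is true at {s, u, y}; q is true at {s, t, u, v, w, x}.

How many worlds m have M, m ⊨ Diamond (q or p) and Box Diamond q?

6

s: Diamond (q or p) is T, Box Diamond q is T. ✓
t: Diamond (q or p) is T, Box Diamond q is T. ✓
u: Diamond (q or p) is T, Box Diamond q is T. ✓
v: Diamond (q or p) is T, Box Diamond q is T. ✓
w: Diamond (q or p) is T, Box Diamond q is F. ✗
x: Diamond (q or p) is T, Box Diamond q is T. ✓
y: Diamond (q or p) is T, Box Diamond q is T. ✓
Satisfying worlds: {s, t, u, v, x, y}.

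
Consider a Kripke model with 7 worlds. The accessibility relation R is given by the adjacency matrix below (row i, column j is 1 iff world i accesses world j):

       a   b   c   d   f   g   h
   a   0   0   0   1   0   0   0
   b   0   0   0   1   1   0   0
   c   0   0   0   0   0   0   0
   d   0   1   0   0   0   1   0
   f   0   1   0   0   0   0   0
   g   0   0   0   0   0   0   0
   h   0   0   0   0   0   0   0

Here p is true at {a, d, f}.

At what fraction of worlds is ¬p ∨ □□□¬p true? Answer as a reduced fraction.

a: ¬p is F, □□□¬p is F. ✗
b: ¬p is T, □□□¬p is F. ✓
c: ¬p is T, □□□¬p is T. ✓
d: ¬p is F, □□□¬p is T. ✓
f: ¬p is F, □□□¬p is T. ✓
g: ¬p is T, □□□¬p is T. ✓
h: ¬p is T, □□□¬p is T. ✓
That's 6 of 7 worlds, so 6/7.

6/7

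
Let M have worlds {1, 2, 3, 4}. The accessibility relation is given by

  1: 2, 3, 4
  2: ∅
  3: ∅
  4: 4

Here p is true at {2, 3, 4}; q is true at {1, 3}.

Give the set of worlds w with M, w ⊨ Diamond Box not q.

1: successors {2, 3, 4}; Box not q there: 2:T, 3:T, 4:T. ✓
2: no successors, so Diamond Box not q fails. ✗
3: no successors, so Diamond Box not q fails. ✗
4: successors {4}; Box not q there: 4:T. ✓

{1, 4}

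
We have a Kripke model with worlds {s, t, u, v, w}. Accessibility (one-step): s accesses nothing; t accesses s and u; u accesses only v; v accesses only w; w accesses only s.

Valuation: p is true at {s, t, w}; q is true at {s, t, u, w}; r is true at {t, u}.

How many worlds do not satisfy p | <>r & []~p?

s: p is T, <>r & []~p is F. ✓
t: p is T, <>r & []~p is F. ✓
u: p is F, <>r & []~p is F. ✗
v: p is F, <>r & []~p is F. ✗
w: p is T, <>r & []~p is F. ✓
Satisfying worlds: {s, t, w}.
So p | <>r & []~p fails at the other 2 worlds.

2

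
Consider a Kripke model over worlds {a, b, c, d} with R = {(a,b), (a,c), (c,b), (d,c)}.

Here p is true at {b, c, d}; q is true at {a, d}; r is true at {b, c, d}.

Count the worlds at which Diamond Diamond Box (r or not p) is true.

2

a: successors {b, c}; Diamond Box (r or not p) there: b:F, c:T. ✓
b: no successors, so Diamond Diamond Box (r or not p) fails. ✗
c: successors {b}; Diamond Box (r or not p) there: b:F. ✗
d: successors {c}; Diamond Box (r or not p) there: c:T. ✓
Satisfying worlds: {a, d}.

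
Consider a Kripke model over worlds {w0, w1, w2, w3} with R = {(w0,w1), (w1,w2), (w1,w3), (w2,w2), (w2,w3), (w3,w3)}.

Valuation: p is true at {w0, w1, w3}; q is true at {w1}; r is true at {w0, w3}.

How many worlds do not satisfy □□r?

w0: successors {w1}; □r there: w1:F. ✗
w1: successors {w2, w3}; □r there: w2:F, w3:T. ✗
w2: successors {w2, w3}; □r there: w2:F, w3:T. ✗
w3: successors {w3}; □r there: w3:T. ✓
Satisfying worlds: {w3}.
So □□r fails at the other 3 worlds.

3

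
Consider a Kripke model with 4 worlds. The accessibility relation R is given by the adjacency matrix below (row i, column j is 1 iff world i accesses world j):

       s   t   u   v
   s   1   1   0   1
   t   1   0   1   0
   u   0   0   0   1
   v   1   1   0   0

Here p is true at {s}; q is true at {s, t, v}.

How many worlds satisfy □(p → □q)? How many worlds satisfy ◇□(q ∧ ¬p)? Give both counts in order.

For □(p → □q):
s: successors {s, t, v}; p → □q there: s:T, t:T, v:T. ✓
t: successors {s, u}; p → □q there: s:T, u:T. ✓
u: successors {v}; p → □q there: v:T. ✓
v: successors {s, t}; p → □q there: s:T, t:T. ✓
— 4 worlds.
For ◇□(q ∧ ¬p):
s: successors {s, t, v}; □(q ∧ ¬p) there: s:F, t:F, v:F. ✗
t: successors {s, u}; □(q ∧ ¬p) there: s:F, u:T. ✓
u: successors {v}; □(q ∧ ¬p) there: v:F. ✗
v: successors {s, t}; □(q ∧ ¬p) there: s:F, t:F. ✗
— 1 world.

4 and 1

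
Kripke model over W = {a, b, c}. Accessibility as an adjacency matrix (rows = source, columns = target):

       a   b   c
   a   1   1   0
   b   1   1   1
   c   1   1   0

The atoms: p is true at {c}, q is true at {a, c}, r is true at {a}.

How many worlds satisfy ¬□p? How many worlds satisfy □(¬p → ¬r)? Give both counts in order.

For ¬□p:
a: □p is F. ✓
b: □p is F. ✓
c: □p is F. ✓
— 3 worlds.
For □(¬p → ¬r):
a: successors {a, b}; ¬p → ¬r there: a:F, b:T. ✗
b: successors {a, b, c}; ¬p → ¬r there: a:F, b:T, c:T. ✗
c: successors {a, b}; ¬p → ¬r there: a:F, b:T. ✗
— 0 worlds.

3 and 0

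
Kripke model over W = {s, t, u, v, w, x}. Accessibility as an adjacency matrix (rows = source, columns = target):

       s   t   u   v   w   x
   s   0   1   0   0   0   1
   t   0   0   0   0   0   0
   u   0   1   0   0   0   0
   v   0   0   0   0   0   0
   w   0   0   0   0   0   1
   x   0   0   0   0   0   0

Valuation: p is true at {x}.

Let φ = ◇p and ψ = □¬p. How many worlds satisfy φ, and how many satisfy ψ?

2 and 4

For ◇p:
s: successors {t, x}; p there: t:F, x:T. ✓
t: no successors, so ◇p fails. ✗
u: successors {t}; p there: t:F. ✗
v: no successors, so ◇p fails. ✗
w: successors {x}; p there: x:T. ✓
x: no successors, so ◇p fails. ✗
— 2 worlds.
For □¬p:
s: successors {t, x}; ¬p there: t:T, x:F. ✗
t: no successors, so □¬p holds vacuously. ✓
u: successors {t}; ¬p there: t:T. ✓
v: no successors, so □¬p holds vacuously. ✓
w: successors {x}; ¬p there: x:F. ✗
x: no successors, so □¬p holds vacuously. ✓
— 4 worlds.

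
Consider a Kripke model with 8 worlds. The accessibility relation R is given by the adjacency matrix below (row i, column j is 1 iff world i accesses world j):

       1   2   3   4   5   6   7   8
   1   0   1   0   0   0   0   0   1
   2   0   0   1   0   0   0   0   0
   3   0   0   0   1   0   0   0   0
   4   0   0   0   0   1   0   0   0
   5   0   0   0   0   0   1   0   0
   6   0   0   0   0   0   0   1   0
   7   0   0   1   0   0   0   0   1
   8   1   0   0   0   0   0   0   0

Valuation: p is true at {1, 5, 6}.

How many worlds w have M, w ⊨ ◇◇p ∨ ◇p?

1: ◇◇p is T, ◇p is F. ✓
2: ◇◇p is F, ◇p is F. ✗
3: ◇◇p is T, ◇p is F. ✓
4: ◇◇p is T, ◇p is T. ✓
5: ◇◇p is F, ◇p is T. ✓
6: ◇◇p is F, ◇p is F. ✗
7: ◇◇p is T, ◇p is F. ✓
8: ◇◇p is F, ◇p is T. ✓
Satisfying worlds: {1, 3, 4, 5, 7, 8}.

6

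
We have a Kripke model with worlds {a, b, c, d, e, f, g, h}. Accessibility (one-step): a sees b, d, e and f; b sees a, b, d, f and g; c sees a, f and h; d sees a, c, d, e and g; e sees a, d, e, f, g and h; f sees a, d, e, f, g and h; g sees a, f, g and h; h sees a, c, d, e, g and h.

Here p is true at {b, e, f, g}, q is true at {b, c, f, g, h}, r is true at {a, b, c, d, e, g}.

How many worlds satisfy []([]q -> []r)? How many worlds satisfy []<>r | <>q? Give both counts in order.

8 and 8

For []([]q -> []r):
a: successors {b, d, e, f}; []q -> []r there: b:T, d:T, e:T, f:T. ✓
b: successors {a, b, d, f, g}; []q -> []r there: a:T, b:T, d:T, f:T, g:T. ✓
c: successors {a, f, h}; []q -> []r there: a:T, f:T, h:T. ✓
d: successors {a, c, d, e, g}; []q -> []r there: a:T, c:T, d:T, e:T, g:T. ✓
e: successors {a, d, e, f, g, h}; []q -> []r there: a:T, d:T, e:T, f:T, g:T, h:T. ✓
f: successors {a, d, e, f, g, h}; []q -> []r there: a:T, d:T, e:T, f:T, g:T, h:T. ✓
g: successors {a, f, g, h}; []q -> []r there: a:T, f:T, g:T, h:T. ✓
h: successors {a, c, d, e, g, h}; []q -> []r there: a:T, c:T, d:T, e:T, g:T, h:T. ✓
— 8 worlds.
For []<>r | <>q:
a: []<>r is T, <>q is T. ✓
b: []<>r is T, <>q is T. ✓
c: []<>r is T, <>q is T. ✓
d: []<>r is T, <>q is T. ✓
e: []<>r is T, <>q is T. ✓
f: []<>r is T, <>q is T. ✓
g: []<>r is T, <>q is T. ✓
h: []<>r is T, <>q is T. ✓
— 8 worlds.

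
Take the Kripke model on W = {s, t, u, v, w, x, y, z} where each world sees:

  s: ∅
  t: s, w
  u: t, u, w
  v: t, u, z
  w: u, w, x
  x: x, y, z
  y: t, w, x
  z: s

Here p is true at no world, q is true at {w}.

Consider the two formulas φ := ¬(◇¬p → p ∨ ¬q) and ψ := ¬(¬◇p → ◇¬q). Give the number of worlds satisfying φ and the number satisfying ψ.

1 and 1

For ¬(◇¬p → p ∨ ¬q):
s: ◇¬p → p ∨ ¬q is T. ✗
t: ◇¬p → p ∨ ¬q is T. ✗
u: ◇¬p → p ∨ ¬q is T. ✗
v: ◇¬p → p ∨ ¬q is T. ✗
w: ◇¬p → p ∨ ¬q is F. ✓
x: ◇¬p → p ∨ ¬q is T. ✗
y: ◇¬p → p ∨ ¬q is T. ✗
z: ◇¬p → p ∨ ¬q is T. ✗
— 1 world.
For ¬(¬◇p → ◇¬q):
s: ¬◇p → ◇¬q is F. ✓
t: ¬◇p → ◇¬q is T. ✗
u: ¬◇p → ◇¬q is T. ✗
v: ¬◇p → ◇¬q is T. ✗
w: ¬◇p → ◇¬q is T. ✗
x: ¬◇p → ◇¬q is T. ✗
y: ¬◇p → ◇¬q is T. ✗
z: ¬◇p → ◇¬q is T. ✗
— 1 world.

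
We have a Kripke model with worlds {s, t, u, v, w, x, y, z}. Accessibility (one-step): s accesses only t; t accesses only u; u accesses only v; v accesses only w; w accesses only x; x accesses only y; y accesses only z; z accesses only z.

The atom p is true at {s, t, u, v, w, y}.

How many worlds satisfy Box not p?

3

s: successors {t}; not p there: t:F. ✗
t: successors {u}; not p there: u:F. ✗
u: successors {v}; not p there: v:F. ✗
v: successors {w}; not p there: w:F. ✗
w: successors {x}; not p there: x:T. ✓
x: successors {y}; not p there: y:F. ✗
y: successors {z}; not p there: z:T. ✓
z: successors {z}; not p there: z:T. ✓
Satisfying worlds: {w, y, z}.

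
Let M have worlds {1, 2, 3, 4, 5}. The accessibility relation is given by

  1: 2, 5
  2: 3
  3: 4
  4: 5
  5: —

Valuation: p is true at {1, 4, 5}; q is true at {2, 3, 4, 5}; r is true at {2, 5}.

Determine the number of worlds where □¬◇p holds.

3

1: successors {2, 5}; ¬◇p there: 2:T, 5:T. ✓
2: successors {3}; ¬◇p there: 3:F. ✗
3: successors {4}; ¬◇p there: 4:F. ✗
4: successors {5}; ¬◇p there: 5:T. ✓
5: no successors, so □¬◇p holds vacuously. ✓
Satisfying worlds: {1, 4, 5}.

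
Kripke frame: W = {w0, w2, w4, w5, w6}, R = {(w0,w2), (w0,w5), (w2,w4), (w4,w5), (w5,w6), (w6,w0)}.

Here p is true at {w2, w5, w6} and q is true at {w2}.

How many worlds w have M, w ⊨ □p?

3

w0: successors {w2, w5}; p there: w2:T, w5:T. ✓
w2: successors {w4}; p there: w4:F. ✗
w4: successors {w5}; p there: w5:T. ✓
w5: successors {w6}; p there: w6:T. ✓
w6: successors {w0}; p there: w0:F. ✗
Satisfying worlds: {w0, w4, w5}.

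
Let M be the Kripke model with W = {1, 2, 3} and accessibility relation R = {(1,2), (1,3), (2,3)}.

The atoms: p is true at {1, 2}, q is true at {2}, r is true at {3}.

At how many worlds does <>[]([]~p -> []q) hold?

1: successors {2, 3}; []([]~p -> []q) there: 2:T, 3:T. ✓
2: successors {3}; []([]~p -> []q) there: 3:T. ✓
3: no successors, so <>[]([]~p -> []q) fails. ✗
Satisfying worlds: {1, 2}.

2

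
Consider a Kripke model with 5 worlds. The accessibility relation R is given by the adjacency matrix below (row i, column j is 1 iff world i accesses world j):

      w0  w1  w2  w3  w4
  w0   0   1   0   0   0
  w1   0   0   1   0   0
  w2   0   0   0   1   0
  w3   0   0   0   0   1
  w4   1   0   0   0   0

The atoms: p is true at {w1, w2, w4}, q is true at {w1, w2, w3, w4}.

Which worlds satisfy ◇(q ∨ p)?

w0: successors {w1}; q ∨ p there: w1:T. ✓
w1: successors {w2}; q ∨ p there: w2:T. ✓
w2: successors {w3}; q ∨ p there: w3:T. ✓
w3: successors {w4}; q ∨ p there: w4:T. ✓
w4: successors {w0}; q ∨ p there: w0:F. ✗

{w0, w1, w2, w3}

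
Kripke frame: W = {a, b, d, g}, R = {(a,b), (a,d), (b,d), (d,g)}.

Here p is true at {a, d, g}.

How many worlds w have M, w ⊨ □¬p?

1

a: successors {b, d}; ¬p there: b:T, d:F. ✗
b: successors {d}; ¬p there: d:F. ✗
d: successors {g}; ¬p there: g:F. ✗
g: no successors, so □¬p holds vacuously. ✓
Satisfying worlds: {g}.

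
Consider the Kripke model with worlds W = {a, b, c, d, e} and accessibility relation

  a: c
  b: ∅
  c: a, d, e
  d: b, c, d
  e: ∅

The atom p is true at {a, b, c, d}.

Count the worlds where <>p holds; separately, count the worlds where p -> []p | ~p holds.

3 and 4

For <>p:
a: successors {c}; p there: c:T. ✓
b: no successors, so <>p fails. ✗
c: successors {a, d, e}; p there: a:T, d:T, e:F. ✓
d: successors {b, c, d}; p there: b:T, c:T, d:T. ✓
e: no successors, so <>p fails. ✗
— 3 worlds.
For p -> []p | ~p:
a: p is T, []p | ~p is T. ✓
b: p is T, []p | ~p is T. ✓
c: p is T, []p | ~p is F. ✗
d: p is T, []p | ~p is T. ✓
e: p is F, []p | ~p is T. ✓
— 4 worlds.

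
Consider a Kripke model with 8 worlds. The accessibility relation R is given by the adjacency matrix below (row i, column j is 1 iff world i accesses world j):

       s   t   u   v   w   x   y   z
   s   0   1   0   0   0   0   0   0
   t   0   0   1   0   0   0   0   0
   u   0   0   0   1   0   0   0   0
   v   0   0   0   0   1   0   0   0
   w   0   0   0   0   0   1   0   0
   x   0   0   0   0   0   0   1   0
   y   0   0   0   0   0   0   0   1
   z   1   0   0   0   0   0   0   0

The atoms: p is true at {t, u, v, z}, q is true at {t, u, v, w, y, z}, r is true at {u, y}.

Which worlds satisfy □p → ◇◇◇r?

{v, w, x, z}

s: □p is T, ◇◇◇r is F. ✗
t: □p is T, ◇◇◇r is F. ✗
u: □p is T, ◇◇◇r is F. ✗
v: □p is F, ◇◇◇r is T. ✓
w: □p is F, ◇◇◇r is F. ✓
x: □p is F, ◇◇◇r is F. ✓
y: □p is T, ◇◇◇r is F. ✗
z: □p is F, ◇◇◇r is T. ✓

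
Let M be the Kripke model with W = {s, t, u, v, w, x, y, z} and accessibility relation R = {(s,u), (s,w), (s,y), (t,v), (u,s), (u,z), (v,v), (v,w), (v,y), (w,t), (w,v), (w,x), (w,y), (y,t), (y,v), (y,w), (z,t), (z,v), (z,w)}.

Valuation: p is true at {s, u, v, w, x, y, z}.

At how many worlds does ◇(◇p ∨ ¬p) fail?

s: successors {u, w, y}; ◇p ∨ ¬p there: u:T, w:T, y:T. ✓
t: successors {v}; ◇p ∨ ¬p there: v:T. ✓
u: successors {s, z}; ◇p ∨ ¬p there: s:T, z:T. ✓
v: successors {v, w, y}; ◇p ∨ ¬p there: v:T, w:T, y:T. ✓
w: successors {t, v, x, y}; ◇p ∨ ¬p there: t:T, v:T, x:F, y:T. ✓
x: no successors, so ◇(◇p ∨ ¬p) fails. ✗
y: successors {t, v, w}; ◇p ∨ ¬p there: t:T, v:T, w:T. ✓
z: successors {t, v, w}; ◇p ∨ ¬p there: t:T, v:T, w:T. ✓
Satisfying worlds: {s, t, u, v, w, y, z}.
So ◇(◇p ∨ ¬p) fails at the other 1 world.

1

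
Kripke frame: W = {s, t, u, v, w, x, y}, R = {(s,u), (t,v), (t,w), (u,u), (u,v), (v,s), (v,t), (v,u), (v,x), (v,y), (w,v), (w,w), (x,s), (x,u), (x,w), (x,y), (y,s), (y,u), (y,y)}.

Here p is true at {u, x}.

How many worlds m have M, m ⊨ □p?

s: successors {u}; p there: u:T. ✓
t: successors {v, w}; p there: v:F, w:F. ✗
u: successors {u, v}; p there: u:T, v:F. ✗
v: successors {s, t, u, x, y}; p there: s:F, t:F, u:T, x:T, y:F. ✗
w: successors {v, w}; p there: v:F, w:F. ✗
x: successors {s, u, w, y}; p there: s:F, u:T, w:F, y:F. ✗
y: successors {s, u, y}; p there: s:F, u:T, y:F. ✗
Satisfying worlds: {s}.

1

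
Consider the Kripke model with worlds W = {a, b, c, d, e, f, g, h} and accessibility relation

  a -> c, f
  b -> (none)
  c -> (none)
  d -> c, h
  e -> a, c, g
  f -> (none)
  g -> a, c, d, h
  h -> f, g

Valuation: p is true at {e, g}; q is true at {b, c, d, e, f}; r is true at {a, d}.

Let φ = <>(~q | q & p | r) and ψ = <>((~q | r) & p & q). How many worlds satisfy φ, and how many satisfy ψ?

4 and 0

For <>(~q | q & p | r):
a: successors {c, f}; ~q | q & p | r there: c:F, f:F. ✗
b: no successors, so <>(~q | q & p | r) fails. ✗
c: no successors, so <>(~q | q & p | r) fails. ✗
d: successors {c, h}; ~q | q & p | r there: c:F, h:T. ✓
e: successors {a, c, g}; ~q | q & p | r there: a:T, c:F, g:T. ✓
f: no successors, so <>(~q | q & p | r) fails. ✗
g: successors {a, c, d, h}; ~q | q & p | r there: a:T, c:F, d:T, h:T. ✓
h: successors {f, g}; ~q | q & p | r there: f:F, g:T. ✓
— 4 worlds.
For <>((~q | r) & p & q):
a: successors {c, f}; (~q | r) & p & q there: c:F, f:F. ✗
b: no successors, so <>((~q | r) & p & q) fails. ✗
c: no successors, so <>((~q | r) & p & q) fails. ✗
d: successors {c, h}; (~q | r) & p & q there: c:F, h:F. ✗
e: successors {a, c, g}; (~q | r) & p & q there: a:F, c:F, g:F. ✗
f: no successors, so <>((~q | r) & p & q) fails. ✗
g: successors {a, c, d, h}; (~q | r) & p & q there: a:F, c:F, d:F, h:F. ✗
h: successors {f, g}; (~q | r) & p & q there: f:F, g:F. ✗
— 0 worlds.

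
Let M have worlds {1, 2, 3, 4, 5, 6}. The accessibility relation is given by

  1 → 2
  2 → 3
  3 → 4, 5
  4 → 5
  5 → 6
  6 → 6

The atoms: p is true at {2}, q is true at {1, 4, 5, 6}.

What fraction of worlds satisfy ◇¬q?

1: successors {2}; ¬q there: 2:T. ✓
2: successors {3}; ¬q there: 3:T. ✓
3: successors {4, 5}; ¬q there: 4:F, 5:F. ✗
4: successors {5}; ¬q there: 5:F. ✗
5: successors {6}; ¬q there: 6:F. ✗
6: successors {6}; ¬q there: 6:F. ✗
That's 2 of 6 worlds, so 2/6 = 1/3.

1/3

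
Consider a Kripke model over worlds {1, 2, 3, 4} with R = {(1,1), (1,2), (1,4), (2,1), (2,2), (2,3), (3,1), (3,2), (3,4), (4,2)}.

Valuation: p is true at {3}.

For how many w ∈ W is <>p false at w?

1: successors {1, 2, 4}; p there: 1:F, 2:F, 4:F. ✗
2: successors {1, 2, 3}; p there: 1:F, 2:F, 3:T. ✓
3: successors {1, 2, 4}; p there: 1:F, 2:F, 4:F. ✗
4: successors {2}; p there: 2:F. ✗
Satisfying worlds: {2}.
So <>p fails at the other 3 worlds.

3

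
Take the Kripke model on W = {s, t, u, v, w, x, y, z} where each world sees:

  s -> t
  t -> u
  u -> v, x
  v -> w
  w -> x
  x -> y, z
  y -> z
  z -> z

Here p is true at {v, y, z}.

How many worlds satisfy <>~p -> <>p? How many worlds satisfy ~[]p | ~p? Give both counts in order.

For <>~p -> <>p:
s: <>~p is T, <>p is F. ✗
t: <>~p is T, <>p is F. ✗
u: <>~p is T, <>p is T. ✓
v: <>~p is T, <>p is F. ✗
w: <>~p is T, <>p is F. ✗
x: <>~p is F, <>p is T. ✓
y: <>~p is F, <>p is T. ✓
z: <>~p is F, <>p is T. ✓
— 4 worlds.
For ~[]p | ~p:
s: ~[]p is T, ~p is T. ✓
t: ~[]p is T, ~p is T. ✓
u: ~[]p is T, ~p is T. ✓
v: ~[]p is T, ~p is F. ✓
w: ~[]p is T, ~p is T. ✓
x: ~[]p is F, ~p is T. ✓
y: ~[]p is F, ~p is F. ✗
z: ~[]p is F, ~p is F. ✗
— 6 worlds.

4 and 6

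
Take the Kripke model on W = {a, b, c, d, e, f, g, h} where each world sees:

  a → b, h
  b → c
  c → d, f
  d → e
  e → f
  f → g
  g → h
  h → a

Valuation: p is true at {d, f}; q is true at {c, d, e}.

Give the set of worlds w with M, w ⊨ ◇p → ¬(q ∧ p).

{a, b, c, d, e, f, g, h}

a: ◇p is F, ¬(q ∧ p) is T. ✓
b: ◇p is F, ¬(q ∧ p) is T. ✓
c: ◇p is T, ¬(q ∧ p) is T. ✓
d: ◇p is F, ¬(q ∧ p) is F. ✓
e: ◇p is T, ¬(q ∧ p) is T. ✓
f: ◇p is F, ¬(q ∧ p) is T. ✓
g: ◇p is F, ¬(q ∧ p) is T. ✓
h: ◇p is F, ¬(q ∧ p) is T. ✓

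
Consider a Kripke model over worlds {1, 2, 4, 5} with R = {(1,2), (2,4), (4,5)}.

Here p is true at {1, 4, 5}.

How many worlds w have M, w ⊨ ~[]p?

1

1: []p is F. ✓
2: []p is T. ✗
4: []p is T. ✗
5: []p is T. ✗
Satisfying worlds: {1}.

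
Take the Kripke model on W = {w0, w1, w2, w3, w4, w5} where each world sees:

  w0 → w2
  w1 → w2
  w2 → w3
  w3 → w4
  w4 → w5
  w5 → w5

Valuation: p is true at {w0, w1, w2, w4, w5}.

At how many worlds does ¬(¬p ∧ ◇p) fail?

1

w0: ¬p ∧ ◇p is F. ✓
w1: ¬p ∧ ◇p is F. ✓
w2: ¬p ∧ ◇p is F. ✓
w3: ¬p ∧ ◇p is T. ✗
w4: ¬p ∧ ◇p is F. ✓
w5: ¬p ∧ ◇p is F. ✓
Satisfying worlds: {w0, w1, w2, w4, w5}.
So ¬(¬p ∧ ◇p) fails at the other 1 world.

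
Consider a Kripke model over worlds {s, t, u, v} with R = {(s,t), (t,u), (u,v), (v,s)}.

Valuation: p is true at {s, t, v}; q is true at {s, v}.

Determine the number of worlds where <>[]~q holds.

s: successors {t}; []~q there: t:T. ✓
t: successors {u}; []~q there: u:F. ✗
u: successors {v}; []~q there: v:F. ✗
v: successors {s}; []~q there: s:T. ✓
Satisfying worlds: {s, v}.

2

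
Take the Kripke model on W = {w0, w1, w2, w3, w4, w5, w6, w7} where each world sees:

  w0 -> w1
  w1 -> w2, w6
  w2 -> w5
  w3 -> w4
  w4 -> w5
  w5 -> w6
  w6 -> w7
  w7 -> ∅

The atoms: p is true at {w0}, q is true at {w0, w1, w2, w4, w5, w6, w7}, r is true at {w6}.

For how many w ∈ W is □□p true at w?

w0: successors {w1}; □p there: w1:F. ✗
w1: successors {w2, w6}; □p there: w2:F, w6:F. ✗
w2: successors {w5}; □p there: w5:F. ✗
w3: successors {w4}; □p there: w4:F. ✗
w4: successors {w5}; □p there: w5:F. ✗
w5: successors {w6}; □p there: w6:F. ✗
w6: successors {w7}; □p there: w7:T. ✓
w7: no successors, so □□p holds vacuously. ✓
Satisfying worlds: {w6, w7}.

2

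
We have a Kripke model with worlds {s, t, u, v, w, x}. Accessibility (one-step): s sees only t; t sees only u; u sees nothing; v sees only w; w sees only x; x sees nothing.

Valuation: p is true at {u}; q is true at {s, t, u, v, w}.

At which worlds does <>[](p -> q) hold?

{s, t, v, w}

s: successors {t}; [](p -> q) there: t:T. ✓
t: successors {u}; [](p -> q) there: u:T. ✓
u: no successors, so <>[](p -> q) fails. ✗
v: successors {w}; [](p -> q) there: w:T. ✓
w: successors {x}; [](p -> q) there: x:T. ✓
x: no successors, so <>[](p -> q) fails. ✗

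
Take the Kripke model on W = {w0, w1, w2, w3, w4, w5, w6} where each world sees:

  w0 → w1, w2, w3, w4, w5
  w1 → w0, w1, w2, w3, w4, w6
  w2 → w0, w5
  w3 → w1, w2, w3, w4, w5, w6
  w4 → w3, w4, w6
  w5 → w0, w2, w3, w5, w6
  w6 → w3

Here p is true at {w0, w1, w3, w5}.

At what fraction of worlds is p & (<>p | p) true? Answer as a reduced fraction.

4/7

w0: p is T, <>p | p is T. ✓
w1: p is T, <>p | p is T. ✓
w2: p is F, <>p | p is T. ✗
w3: p is T, <>p | p is T. ✓
w4: p is F, <>p | p is T. ✗
w5: p is T, <>p | p is T. ✓
w6: p is F, <>p | p is T. ✗
That's 4 of 7 worlds, so 4/7.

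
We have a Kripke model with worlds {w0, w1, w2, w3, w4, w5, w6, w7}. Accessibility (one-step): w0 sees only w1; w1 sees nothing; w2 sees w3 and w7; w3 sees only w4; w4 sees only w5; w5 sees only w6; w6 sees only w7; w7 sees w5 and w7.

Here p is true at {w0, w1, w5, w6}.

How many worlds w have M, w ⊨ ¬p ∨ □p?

7

w0: ¬p is F, □p is T. ✓
w1: ¬p is F, □p is T. ✓
w2: ¬p is T, □p is F. ✓
w3: ¬p is T, □p is F. ✓
w4: ¬p is T, □p is T. ✓
w5: ¬p is F, □p is T. ✓
w6: ¬p is F, □p is F. ✗
w7: ¬p is T, □p is F. ✓
Satisfying worlds: {w0, w1, w2, w3, w4, w5, w7}.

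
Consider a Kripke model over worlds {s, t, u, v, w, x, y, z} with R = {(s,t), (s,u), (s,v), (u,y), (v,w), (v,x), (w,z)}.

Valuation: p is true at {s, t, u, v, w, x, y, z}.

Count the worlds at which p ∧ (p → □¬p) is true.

4

s: p is T, p → □¬p is F. ✗
t: p is T, p → □¬p is T. ✓
u: p is T, p → □¬p is F. ✗
v: p is T, p → □¬p is F. ✗
w: p is T, p → □¬p is F. ✗
x: p is T, p → □¬p is T. ✓
y: p is T, p → □¬p is T. ✓
z: p is T, p → □¬p is T. ✓
Satisfying worlds: {t, x, y, z}.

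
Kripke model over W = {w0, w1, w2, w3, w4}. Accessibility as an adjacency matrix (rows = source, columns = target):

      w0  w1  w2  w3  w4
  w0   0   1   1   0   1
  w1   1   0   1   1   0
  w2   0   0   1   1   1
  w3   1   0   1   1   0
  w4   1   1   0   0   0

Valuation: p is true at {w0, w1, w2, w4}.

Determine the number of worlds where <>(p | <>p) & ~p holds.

w0: <>(p | <>p) is T, ~p is F. ✗
w1: <>(p | <>p) is T, ~p is F. ✗
w2: <>(p | <>p) is T, ~p is F. ✗
w3: <>(p | <>p) is T, ~p is T. ✓
w4: <>(p | <>p) is T, ~p is F. ✗
Satisfying worlds: {w3}.

1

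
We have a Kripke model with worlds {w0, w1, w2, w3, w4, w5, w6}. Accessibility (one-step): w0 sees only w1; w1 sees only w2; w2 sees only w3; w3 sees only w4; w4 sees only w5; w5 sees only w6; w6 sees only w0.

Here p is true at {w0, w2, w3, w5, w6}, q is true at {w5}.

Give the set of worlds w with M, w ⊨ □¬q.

w0: successors {w1}; ¬q there: w1:T. ✓
w1: successors {w2}; ¬q there: w2:T. ✓
w2: successors {w3}; ¬q there: w3:T. ✓
w3: successors {w4}; ¬q there: w4:T. ✓
w4: successors {w5}; ¬q there: w5:F. ✗
w5: successors {w6}; ¬q there: w6:T. ✓
w6: successors {w0}; ¬q there: w0:T. ✓

{w0, w1, w2, w3, w5, w6}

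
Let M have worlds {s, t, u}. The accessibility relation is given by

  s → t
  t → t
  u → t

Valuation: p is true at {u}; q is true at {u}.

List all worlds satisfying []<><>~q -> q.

s: []<><>~q is T, q is F. ✗
t: []<><>~q is T, q is F. ✗
u: []<><>~q is T, q is T. ✓

{u}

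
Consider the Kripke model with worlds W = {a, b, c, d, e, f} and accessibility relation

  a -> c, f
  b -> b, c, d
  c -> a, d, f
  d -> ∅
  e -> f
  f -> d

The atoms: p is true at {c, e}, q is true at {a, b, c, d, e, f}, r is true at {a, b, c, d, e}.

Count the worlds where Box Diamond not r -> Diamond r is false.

1

a: Box Diamond not r is F, Diamond r is T. ✓
b: Box Diamond not r is F, Diamond r is T. ✓
c: Box Diamond not r is F, Diamond r is T. ✓
d: Box Diamond not r is T, Diamond r is F. ✗
e: Box Diamond not r is F, Diamond r is F. ✓
f: Box Diamond not r is F, Diamond r is T. ✓
Satisfying worlds: {a, b, c, e, f}.
So Box Diamond not r -> Diamond r fails at the other 1 world.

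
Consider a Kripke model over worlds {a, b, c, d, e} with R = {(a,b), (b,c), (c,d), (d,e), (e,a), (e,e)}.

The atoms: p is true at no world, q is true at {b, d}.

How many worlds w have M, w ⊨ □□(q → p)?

3

a: successors {b}; □(q → p) there: b:T. ✓
b: successors {c}; □(q → p) there: c:F. ✗
c: successors {d}; □(q → p) there: d:T. ✓
d: successors {e}; □(q → p) there: e:T. ✓
e: successors {a, e}; □(q → p) there: a:F, e:T. ✗
Satisfying worlds: {a, c, d}.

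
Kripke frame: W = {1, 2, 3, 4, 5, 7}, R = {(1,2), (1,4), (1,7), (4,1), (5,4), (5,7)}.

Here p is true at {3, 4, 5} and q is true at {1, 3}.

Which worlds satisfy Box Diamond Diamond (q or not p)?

{2, 3, 4, 7}

1: successors {2, 4, 7}; Diamond Diamond (q or not p) there: 2:F, 4:T, 7:F. ✗
2: no successors, so Box Diamond Diamond (q or not p) holds vacuously. ✓
3: no successors, so Box Diamond Diamond (q or not p) holds vacuously. ✓
4: successors {1}; Diamond Diamond (q or not p) there: 1:T. ✓
5: successors {4, 7}; Diamond Diamond (q or not p) there: 4:T, 7:F. ✗
7: no successors, so Box Diamond Diamond (q or not p) holds vacuously. ✓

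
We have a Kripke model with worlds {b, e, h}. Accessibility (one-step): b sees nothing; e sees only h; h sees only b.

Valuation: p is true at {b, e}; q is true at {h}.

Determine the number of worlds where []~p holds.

b: no successors, so []~p holds vacuously. ✓
e: successors {h}; ~p there: h:T. ✓
h: successors {b}; ~p there: b:F. ✗
Satisfying worlds: {b, e}.

2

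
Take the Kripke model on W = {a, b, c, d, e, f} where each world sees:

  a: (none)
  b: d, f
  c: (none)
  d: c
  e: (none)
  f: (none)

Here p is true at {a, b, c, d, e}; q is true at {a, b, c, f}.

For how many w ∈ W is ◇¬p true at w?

1

a: no successors, so ◇¬p fails. ✗
b: successors {d, f}; ¬p there: d:F, f:T. ✓
c: no successors, so ◇¬p fails. ✗
d: successors {c}; ¬p there: c:F. ✗
e: no successors, so ◇¬p fails. ✗
f: no successors, so ◇¬p fails. ✗
Satisfying worlds: {b}.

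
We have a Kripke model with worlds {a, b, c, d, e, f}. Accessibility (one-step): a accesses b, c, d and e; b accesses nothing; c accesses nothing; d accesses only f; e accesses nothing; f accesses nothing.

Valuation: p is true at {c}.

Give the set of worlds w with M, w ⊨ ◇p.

a: successors {b, c, d, e}; p there: b:F, c:T, d:F, e:F. ✓
b: no successors, so ◇p fails. ✗
c: no successors, so ◇p fails. ✗
d: successors {f}; p there: f:F. ✗
e: no successors, so ◇p fails. ✗
f: no successors, so ◇p fails. ✗

{a}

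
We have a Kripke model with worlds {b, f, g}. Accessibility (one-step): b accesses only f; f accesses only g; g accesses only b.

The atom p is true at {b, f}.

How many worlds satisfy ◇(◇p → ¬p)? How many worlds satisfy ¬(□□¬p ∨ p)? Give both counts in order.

For ◇(◇p → ¬p):
b: successors {f}; ◇p → ¬p there: f:T. ✓
f: successors {g}; ◇p → ¬p there: g:T. ✓
g: successors {b}; ◇p → ¬p there: b:F. ✗
— 2 worlds.
For ¬(□□¬p ∨ p):
b: □□¬p ∨ p is T. ✗
f: □□¬p ∨ p is T. ✗
g: □□¬p ∨ p is F. ✓
— 1 world.

2 and 1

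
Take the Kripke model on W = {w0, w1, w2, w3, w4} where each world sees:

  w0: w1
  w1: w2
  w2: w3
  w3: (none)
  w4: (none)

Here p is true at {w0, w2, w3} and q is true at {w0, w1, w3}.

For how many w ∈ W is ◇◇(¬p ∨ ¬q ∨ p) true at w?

2

w0: successors {w1}; ◇(¬p ∨ ¬q ∨ p) there: w1:T. ✓
w1: successors {w2}; ◇(¬p ∨ ¬q ∨ p) there: w2:T. ✓
w2: successors {w3}; ◇(¬p ∨ ¬q ∨ p) there: w3:F. ✗
w3: no successors, so ◇◇(¬p ∨ ¬q ∨ p) fails. ✗
w4: no successors, so ◇◇(¬p ∨ ¬q ∨ p) fails. ✗
Satisfying worlds: {w0, w1}.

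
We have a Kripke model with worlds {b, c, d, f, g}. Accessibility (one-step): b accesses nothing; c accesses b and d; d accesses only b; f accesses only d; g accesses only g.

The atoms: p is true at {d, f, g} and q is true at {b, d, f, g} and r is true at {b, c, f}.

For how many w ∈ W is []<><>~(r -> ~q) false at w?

b: no successors, so []<><>~(r -> ~q) holds vacuously. ✓
c: successors {b, d}; <><>~(r -> ~q) there: b:F, d:F. ✗
d: successors {b}; <><>~(r -> ~q) there: b:F. ✗
f: successors {d}; <><>~(r -> ~q) there: d:F. ✗
g: successors {g}; <><>~(r -> ~q) there: g:F. ✗
Satisfying worlds: {b}.
So []<><>~(r -> ~q) fails at the other 4 worlds.

4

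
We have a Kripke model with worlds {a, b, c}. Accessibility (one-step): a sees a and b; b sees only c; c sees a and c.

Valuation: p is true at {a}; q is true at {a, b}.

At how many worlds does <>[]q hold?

2

a: successors {a, b}; []q there: a:T, b:F. ✓
b: successors {c}; []q there: c:F. ✗
c: successors {a, c}; []q there: a:T, c:F. ✓
Satisfying worlds: {a, c}.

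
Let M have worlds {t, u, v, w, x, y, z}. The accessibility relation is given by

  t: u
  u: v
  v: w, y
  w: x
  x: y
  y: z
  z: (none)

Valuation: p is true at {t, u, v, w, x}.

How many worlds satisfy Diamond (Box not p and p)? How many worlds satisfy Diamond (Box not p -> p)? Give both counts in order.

1 and 4

For Diamond (Box not p and p):
t: successors {u}; Box not p and p there: u:F. ✗
u: successors {v}; Box not p and p there: v:F. ✗
v: successors {w, y}; Box not p and p there: w:F, y:F. ✗
w: successors {x}; Box not p and p there: x:T. ✓
x: successors {y}; Box not p and p there: y:F. ✗
y: successors {z}; Box not p and p there: z:F. ✗
z: no successors, so Diamond (Box not p and p) fails. ✗
— 1 world.
For Diamond (Box not p -> p):
t: successors {u}; Box not p -> p there: u:T. ✓
u: successors {v}; Box not p -> p there: v:T. ✓
v: successors {w, y}; Box not p -> p there: w:T, y:F. ✓
w: successors {x}; Box not p -> p there: x:T. ✓
x: successors {y}; Box not p -> p there: y:F. ✗
y: successors {z}; Box not p -> p there: z:F. ✗
z: no successors, so Diamond (Box not p -> p) fails. ✗
— 4 worlds.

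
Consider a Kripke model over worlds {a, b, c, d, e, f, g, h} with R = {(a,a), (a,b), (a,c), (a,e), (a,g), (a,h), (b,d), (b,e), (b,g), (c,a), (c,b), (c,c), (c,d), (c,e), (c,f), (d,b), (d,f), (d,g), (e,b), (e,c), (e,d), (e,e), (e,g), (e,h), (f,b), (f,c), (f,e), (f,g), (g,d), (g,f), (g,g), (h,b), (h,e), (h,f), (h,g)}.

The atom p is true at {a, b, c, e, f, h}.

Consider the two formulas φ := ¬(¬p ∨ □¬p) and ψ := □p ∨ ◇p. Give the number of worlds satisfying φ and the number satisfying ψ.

For ¬(¬p ∨ □¬p):
a: ¬p ∨ □¬p is F. ✓
b: ¬p ∨ □¬p is F. ✓
c: ¬p ∨ □¬p is F. ✓
d: ¬p ∨ □¬p is T. ✗
e: ¬p ∨ □¬p is F. ✓
f: ¬p ∨ □¬p is F. ✓
g: ¬p ∨ □¬p is T. ✗
h: ¬p ∨ □¬p is F. ✓
— 6 worlds.
For □p ∨ ◇p:
a: □p is F, ◇p is T. ✓
b: □p is F, ◇p is T. ✓
c: □p is F, ◇p is T. ✓
d: □p is F, ◇p is T. ✓
e: □p is F, ◇p is T. ✓
f: □p is F, ◇p is T. ✓
g: □p is F, ◇p is T. ✓
h: □p is F, ◇p is T. ✓
— 8 worlds.

6 and 8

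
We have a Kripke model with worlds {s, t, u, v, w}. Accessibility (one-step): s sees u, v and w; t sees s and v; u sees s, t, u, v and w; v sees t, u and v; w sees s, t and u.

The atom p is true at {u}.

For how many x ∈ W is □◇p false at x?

3

s: successors {u, v, w}; ◇p there: u:T, v:T, w:T. ✓
t: successors {s, v}; ◇p there: s:T, v:T. ✓
u: successors {s, t, u, v, w}; ◇p there: s:T, t:F, u:T, v:T, w:T. ✗
v: successors {t, u, v}; ◇p there: t:F, u:T, v:T. ✗
w: successors {s, t, u}; ◇p there: s:T, t:F, u:T. ✗
Satisfying worlds: {s, t}.
So □◇p fails at the other 3 worlds.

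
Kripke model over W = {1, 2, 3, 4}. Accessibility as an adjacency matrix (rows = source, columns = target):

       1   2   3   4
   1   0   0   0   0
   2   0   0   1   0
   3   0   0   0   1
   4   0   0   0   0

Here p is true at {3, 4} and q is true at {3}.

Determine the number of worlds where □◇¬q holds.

1: no successors, so □◇¬q holds vacuously. ✓
2: successors {3}; ◇¬q there: 3:T. ✓
3: successors {4}; ◇¬q there: 4:F. ✗
4: no successors, so □◇¬q holds vacuously. ✓
Satisfying worlds: {1, 2, 4}.

3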